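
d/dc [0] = 0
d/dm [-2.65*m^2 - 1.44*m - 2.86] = -5.3*m - 1.44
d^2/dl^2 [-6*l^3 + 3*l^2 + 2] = 6 - 36*l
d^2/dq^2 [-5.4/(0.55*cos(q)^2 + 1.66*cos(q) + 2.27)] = (6.534*(1 - cos(q)^2)^2 + 14.7906*cos(q)^3 - 8.82036000000001*cos(q)^2 - 49.92948*cos(q) - 22.81068)/(0.55*cos(q)^2 + 1.66*cos(q) + 2.27)^3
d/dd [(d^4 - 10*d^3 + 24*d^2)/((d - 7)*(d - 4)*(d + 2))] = d*(d^3 - 10*d^2 - 12*d + 168)/(d^4 - 10*d^3 - 3*d^2 + 140*d + 196)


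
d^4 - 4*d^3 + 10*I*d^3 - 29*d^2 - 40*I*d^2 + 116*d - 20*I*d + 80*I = (d - 4)*(d + I)*(d + 4*I)*(d + 5*I)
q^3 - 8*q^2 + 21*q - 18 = (q - 3)^2*(q - 2)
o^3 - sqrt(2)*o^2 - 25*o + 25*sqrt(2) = (o - 5)*(o + 5)*(o - sqrt(2))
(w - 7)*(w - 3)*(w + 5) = w^3 - 5*w^2 - 29*w + 105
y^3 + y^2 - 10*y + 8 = (y - 2)*(y - 1)*(y + 4)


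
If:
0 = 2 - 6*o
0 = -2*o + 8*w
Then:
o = 1/3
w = 1/12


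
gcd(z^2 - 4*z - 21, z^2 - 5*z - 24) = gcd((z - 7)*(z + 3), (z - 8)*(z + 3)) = z + 3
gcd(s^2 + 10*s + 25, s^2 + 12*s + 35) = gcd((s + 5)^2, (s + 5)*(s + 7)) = s + 5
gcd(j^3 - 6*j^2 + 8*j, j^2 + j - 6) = j - 2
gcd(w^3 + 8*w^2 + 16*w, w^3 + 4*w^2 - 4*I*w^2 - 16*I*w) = w^2 + 4*w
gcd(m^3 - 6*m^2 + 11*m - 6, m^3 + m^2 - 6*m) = m - 2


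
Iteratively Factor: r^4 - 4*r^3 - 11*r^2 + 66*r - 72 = (r + 4)*(r^3 - 8*r^2 + 21*r - 18) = (r - 3)*(r + 4)*(r^2 - 5*r + 6) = (r - 3)^2*(r + 4)*(r - 2)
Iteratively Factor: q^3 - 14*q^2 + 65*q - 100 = (q - 5)*(q^2 - 9*q + 20) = (q - 5)^2*(q - 4)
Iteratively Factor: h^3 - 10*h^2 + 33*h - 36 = (h - 4)*(h^2 - 6*h + 9) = (h - 4)*(h - 3)*(h - 3)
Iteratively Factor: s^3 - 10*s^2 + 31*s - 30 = (s - 2)*(s^2 - 8*s + 15) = (s - 3)*(s - 2)*(s - 5)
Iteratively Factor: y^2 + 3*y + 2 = (y + 1)*(y + 2)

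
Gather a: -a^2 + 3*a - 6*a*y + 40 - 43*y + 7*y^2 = -a^2 + a*(3 - 6*y) + 7*y^2 - 43*y + 40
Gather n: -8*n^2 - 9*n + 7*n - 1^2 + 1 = -8*n^2 - 2*n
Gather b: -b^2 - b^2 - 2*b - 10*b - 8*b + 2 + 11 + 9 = -2*b^2 - 20*b + 22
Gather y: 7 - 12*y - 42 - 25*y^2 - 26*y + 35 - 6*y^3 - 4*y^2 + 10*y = -6*y^3 - 29*y^2 - 28*y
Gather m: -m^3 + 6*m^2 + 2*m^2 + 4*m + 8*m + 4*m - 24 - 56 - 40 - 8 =-m^3 + 8*m^2 + 16*m - 128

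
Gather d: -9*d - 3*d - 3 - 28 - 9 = -12*d - 40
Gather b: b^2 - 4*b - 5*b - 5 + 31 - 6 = b^2 - 9*b + 20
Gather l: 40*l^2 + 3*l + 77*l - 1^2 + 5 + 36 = 40*l^2 + 80*l + 40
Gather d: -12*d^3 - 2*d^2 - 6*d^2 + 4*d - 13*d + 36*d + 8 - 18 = -12*d^3 - 8*d^2 + 27*d - 10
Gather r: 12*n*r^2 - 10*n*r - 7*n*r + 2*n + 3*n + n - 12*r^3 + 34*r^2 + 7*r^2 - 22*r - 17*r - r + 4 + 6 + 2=6*n - 12*r^3 + r^2*(12*n + 41) + r*(-17*n - 40) + 12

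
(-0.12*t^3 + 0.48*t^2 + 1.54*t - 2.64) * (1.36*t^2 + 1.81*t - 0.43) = -0.1632*t^5 + 0.4356*t^4 + 3.0148*t^3 - 1.0094*t^2 - 5.4406*t + 1.1352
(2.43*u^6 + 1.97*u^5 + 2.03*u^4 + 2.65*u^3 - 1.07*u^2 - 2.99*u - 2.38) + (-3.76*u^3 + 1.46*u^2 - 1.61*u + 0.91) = 2.43*u^6 + 1.97*u^5 + 2.03*u^4 - 1.11*u^3 + 0.39*u^2 - 4.6*u - 1.47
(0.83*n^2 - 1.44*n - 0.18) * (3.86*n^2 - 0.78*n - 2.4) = 3.2038*n^4 - 6.2058*n^3 - 1.5636*n^2 + 3.5964*n + 0.432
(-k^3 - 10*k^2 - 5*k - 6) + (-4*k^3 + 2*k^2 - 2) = -5*k^3 - 8*k^2 - 5*k - 8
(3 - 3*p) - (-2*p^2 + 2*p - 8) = 2*p^2 - 5*p + 11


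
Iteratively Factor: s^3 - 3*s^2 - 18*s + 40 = (s + 4)*(s^2 - 7*s + 10) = (s - 2)*(s + 4)*(s - 5)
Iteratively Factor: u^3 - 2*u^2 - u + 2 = (u - 1)*(u^2 - u - 2) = (u - 1)*(u + 1)*(u - 2)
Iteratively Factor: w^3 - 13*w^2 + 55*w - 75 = (w - 5)*(w^2 - 8*w + 15) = (w - 5)*(w - 3)*(w - 5)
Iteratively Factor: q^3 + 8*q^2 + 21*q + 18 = (q + 3)*(q^2 + 5*q + 6) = (q + 3)^2*(q + 2)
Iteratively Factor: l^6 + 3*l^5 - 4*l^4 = (l)*(l^5 + 3*l^4 - 4*l^3) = l^2*(l^4 + 3*l^3 - 4*l^2) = l^2*(l - 1)*(l^3 + 4*l^2) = l^3*(l - 1)*(l^2 + 4*l) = l^4*(l - 1)*(l + 4)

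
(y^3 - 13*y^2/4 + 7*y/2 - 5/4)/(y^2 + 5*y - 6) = (4*y^2 - 9*y + 5)/(4*(y + 6))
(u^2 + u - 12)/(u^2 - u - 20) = (u - 3)/(u - 5)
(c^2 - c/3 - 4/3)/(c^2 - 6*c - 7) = (c - 4/3)/(c - 7)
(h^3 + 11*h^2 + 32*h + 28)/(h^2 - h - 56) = (h^2 + 4*h + 4)/(h - 8)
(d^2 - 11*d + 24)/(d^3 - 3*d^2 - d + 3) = (d - 8)/(d^2 - 1)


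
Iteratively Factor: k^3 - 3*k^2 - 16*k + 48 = (k + 4)*(k^2 - 7*k + 12) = (k - 4)*(k + 4)*(k - 3)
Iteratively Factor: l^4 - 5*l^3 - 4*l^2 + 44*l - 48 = (l + 3)*(l^3 - 8*l^2 + 20*l - 16) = (l - 2)*(l + 3)*(l^2 - 6*l + 8) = (l - 4)*(l - 2)*(l + 3)*(l - 2)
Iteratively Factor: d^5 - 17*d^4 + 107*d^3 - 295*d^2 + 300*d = (d - 3)*(d^4 - 14*d^3 + 65*d^2 - 100*d) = d*(d - 3)*(d^3 - 14*d^2 + 65*d - 100) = d*(d - 5)*(d - 3)*(d^2 - 9*d + 20) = d*(d - 5)^2*(d - 3)*(d - 4)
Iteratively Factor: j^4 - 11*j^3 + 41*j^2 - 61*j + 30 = (j - 2)*(j^3 - 9*j^2 + 23*j - 15) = (j - 3)*(j - 2)*(j^2 - 6*j + 5) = (j - 3)*(j - 2)*(j - 1)*(j - 5)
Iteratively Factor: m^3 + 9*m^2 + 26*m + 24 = (m + 3)*(m^2 + 6*m + 8) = (m + 2)*(m + 3)*(m + 4)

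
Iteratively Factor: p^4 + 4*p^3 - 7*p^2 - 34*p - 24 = (p - 3)*(p^3 + 7*p^2 + 14*p + 8) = (p - 3)*(p + 4)*(p^2 + 3*p + 2) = (p - 3)*(p + 1)*(p + 4)*(p + 2)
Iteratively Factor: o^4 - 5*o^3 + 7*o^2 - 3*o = (o)*(o^3 - 5*o^2 + 7*o - 3) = o*(o - 3)*(o^2 - 2*o + 1) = o*(o - 3)*(o - 1)*(o - 1)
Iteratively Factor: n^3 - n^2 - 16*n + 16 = (n - 1)*(n^2 - 16) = (n - 1)*(n + 4)*(n - 4)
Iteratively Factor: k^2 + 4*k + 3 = (k + 3)*(k + 1)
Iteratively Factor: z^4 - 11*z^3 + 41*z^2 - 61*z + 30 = (z - 5)*(z^3 - 6*z^2 + 11*z - 6) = (z - 5)*(z - 3)*(z^2 - 3*z + 2) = (z - 5)*(z - 3)*(z - 2)*(z - 1)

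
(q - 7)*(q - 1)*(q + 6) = q^3 - 2*q^2 - 41*q + 42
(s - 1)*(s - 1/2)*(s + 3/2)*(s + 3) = s^4 + 3*s^3 - 7*s^2/4 - 9*s/2 + 9/4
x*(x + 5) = x^2 + 5*x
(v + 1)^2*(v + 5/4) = v^3 + 13*v^2/4 + 7*v/2 + 5/4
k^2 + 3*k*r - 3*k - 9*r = (k - 3)*(k + 3*r)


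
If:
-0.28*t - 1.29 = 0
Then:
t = -4.61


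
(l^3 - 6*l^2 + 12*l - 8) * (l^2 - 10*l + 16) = l^5 - 16*l^4 + 88*l^3 - 224*l^2 + 272*l - 128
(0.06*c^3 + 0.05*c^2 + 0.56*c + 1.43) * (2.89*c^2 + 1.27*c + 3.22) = 0.1734*c^5 + 0.2207*c^4 + 1.8751*c^3 + 5.0049*c^2 + 3.6193*c + 4.6046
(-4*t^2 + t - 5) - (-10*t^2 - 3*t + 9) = 6*t^2 + 4*t - 14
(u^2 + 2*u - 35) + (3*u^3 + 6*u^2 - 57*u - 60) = 3*u^3 + 7*u^2 - 55*u - 95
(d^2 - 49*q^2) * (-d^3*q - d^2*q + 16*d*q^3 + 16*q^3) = -d^5*q - d^4*q + 65*d^3*q^3 + 65*d^2*q^3 - 784*d*q^5 - 784*q^5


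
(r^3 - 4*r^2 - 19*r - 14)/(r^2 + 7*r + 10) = (r^2 - 6*r - 7)/(r + 5)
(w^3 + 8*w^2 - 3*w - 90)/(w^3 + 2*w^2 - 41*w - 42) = (w^3 + 8*w^2 - 3*w - 90)/(w^3 + 2*w^2 - 41*w - 42)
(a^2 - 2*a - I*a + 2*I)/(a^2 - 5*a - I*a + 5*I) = (a - 2)/(a - 5)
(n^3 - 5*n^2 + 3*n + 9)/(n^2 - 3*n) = n - 2 - 3/n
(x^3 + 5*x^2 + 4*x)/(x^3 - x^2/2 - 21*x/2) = 2*(x^2 + 5*x + 4)/(2*x^2 - x - 21)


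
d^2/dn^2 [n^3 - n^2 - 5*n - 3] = 6*n - 2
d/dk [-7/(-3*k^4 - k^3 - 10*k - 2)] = 7*(-12*k^3 - 3*k^2 - 10)/(3*k^4 + k^3 + 10*k + 2)^2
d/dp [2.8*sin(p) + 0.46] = 2.8*cos(p)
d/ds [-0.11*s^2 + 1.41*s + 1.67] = 1.41 - 0.22*s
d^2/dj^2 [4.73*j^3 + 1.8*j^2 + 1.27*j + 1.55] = 28.38*j + 3.6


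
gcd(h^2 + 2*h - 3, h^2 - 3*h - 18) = h + 3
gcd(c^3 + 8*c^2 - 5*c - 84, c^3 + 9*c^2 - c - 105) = c^2 + 4*c - 21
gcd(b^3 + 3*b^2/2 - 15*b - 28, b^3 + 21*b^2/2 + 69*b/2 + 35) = b^2 + 11*b/2 + 7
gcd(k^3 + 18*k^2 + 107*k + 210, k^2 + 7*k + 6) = k + 6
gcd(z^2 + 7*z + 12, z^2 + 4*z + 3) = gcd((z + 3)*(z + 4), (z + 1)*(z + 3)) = z + 3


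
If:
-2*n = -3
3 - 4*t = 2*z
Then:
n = 3/2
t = 3/4 - z/2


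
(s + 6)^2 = s^2 + 12*s + 36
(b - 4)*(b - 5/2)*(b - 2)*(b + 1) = b^4 - 15*b^3/2 + 29*b^2/2 + 3*b - 20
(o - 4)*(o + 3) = o^2 - o - 12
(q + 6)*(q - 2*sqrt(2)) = q^2 - 2*sqrt(2)*q + 6*q - 12*sqrt(2)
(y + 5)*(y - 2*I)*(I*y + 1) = I*y^3 + 3*y^2 + 5*I*y^2 + 15*y - 2*I*y - 10*I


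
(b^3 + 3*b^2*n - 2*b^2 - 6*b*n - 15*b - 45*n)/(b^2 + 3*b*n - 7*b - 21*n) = (b^2 - 2*b - 15)/(b - 7)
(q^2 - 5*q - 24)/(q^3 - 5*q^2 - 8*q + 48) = (q - 8)/(q^2 - 8*q + 16)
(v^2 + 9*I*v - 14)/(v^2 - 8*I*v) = (v^2 + 9*I*v - 14)/(v*(v - 8*I))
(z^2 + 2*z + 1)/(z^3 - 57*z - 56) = (z + 1)/(z^2 - z - 56)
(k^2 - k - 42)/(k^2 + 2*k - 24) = (k - 7)/(k - 4)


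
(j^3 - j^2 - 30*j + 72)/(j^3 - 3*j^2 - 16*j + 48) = (j + 6)/(j + 4)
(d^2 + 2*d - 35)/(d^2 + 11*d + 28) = (d - 5)/(d + 4)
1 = 1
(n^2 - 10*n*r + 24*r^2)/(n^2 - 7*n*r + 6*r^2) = (-n + 4*r)/(-n + r)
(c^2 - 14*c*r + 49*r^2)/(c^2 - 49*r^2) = (c - 7*r)/(c + 7*r)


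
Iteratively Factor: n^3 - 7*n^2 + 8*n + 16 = (n - 4)*(n^2 - 3*n - 4) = (n - 4)^2*(n + 1)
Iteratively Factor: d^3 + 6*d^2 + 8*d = (d + 2)*(d^2 + 4*d) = (d + 2)*(d + 4)*(d)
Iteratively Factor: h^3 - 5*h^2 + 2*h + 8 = (h + 1)*(h^2 - 6*h + 8) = (h - 4)*(h + 1)*(h - 2)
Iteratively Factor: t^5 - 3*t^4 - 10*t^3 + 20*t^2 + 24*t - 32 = (t - 4)*(t^4 + t^3 - 6*t^2 - 4*t + 8) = (t - 4)*(t - 2)*(t^3 + 3*t^2 - 4) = (t - 4)*(t - 2)*(t + 2)*(t^2 + t - 2) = (t - 4)*(t - 2)*(t + 2)^2*(t - 1)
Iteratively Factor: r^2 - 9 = (r + 3)*(r - 3)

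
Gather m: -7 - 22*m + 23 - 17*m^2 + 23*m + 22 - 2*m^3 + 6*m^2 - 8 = -2*m^3 - 11*m^2 + m + 30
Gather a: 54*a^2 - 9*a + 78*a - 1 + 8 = 54*a^2 + 69*a + 7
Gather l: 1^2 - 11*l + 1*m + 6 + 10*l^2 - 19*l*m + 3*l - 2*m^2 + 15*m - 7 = 10*l^2 + l*(-19*m - 8) - 2*m^2 + 16*m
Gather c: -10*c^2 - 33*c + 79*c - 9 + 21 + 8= -10*c^2 + 46*c + 20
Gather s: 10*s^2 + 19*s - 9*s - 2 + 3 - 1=10*s^2 + 10*s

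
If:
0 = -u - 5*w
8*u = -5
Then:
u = -5/8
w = 1/8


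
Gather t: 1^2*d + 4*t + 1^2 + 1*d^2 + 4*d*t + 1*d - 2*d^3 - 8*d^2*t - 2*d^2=-2*d^3 - d^2 + 2*d + t*(-8*d^2 + 4*d + 4) + 1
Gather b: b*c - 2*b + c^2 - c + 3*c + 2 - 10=b*(c - 2) + c^2 + 2*c - 8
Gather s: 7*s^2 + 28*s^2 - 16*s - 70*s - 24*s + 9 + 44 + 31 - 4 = 35*s^2 - 110*s + 80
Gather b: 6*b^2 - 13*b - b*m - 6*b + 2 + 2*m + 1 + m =6*b^2 + b*(-m - 19) + 3*m + 3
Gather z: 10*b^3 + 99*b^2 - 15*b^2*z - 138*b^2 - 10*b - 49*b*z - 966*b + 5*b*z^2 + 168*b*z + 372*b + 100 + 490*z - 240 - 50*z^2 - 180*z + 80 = 10*b^3 - 39*b^2 - 604*b + z^2*(5*b - 50) + z*(-15*b^2 + 119*b + 310) - 60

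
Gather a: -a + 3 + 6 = 9 - a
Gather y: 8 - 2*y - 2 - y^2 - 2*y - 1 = -y^2 - 4*y + 5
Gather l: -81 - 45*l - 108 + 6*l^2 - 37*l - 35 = 6*l^2 - 82*l - 224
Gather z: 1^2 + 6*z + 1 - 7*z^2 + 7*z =-7*z^2 + 13*z + 2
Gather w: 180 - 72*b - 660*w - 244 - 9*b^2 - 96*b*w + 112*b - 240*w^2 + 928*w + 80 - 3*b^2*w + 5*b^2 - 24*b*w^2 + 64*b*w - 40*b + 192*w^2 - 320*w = -4*b^2 + w^2*(-24*b - 48) + w*(-3*b^2 - 32*b - 52) + 16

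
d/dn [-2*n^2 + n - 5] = 1 - 4*n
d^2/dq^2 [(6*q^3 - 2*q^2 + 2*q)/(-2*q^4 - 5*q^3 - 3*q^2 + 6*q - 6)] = 4*q*(-12*q^8 + 12*q^7 + 60*q^6 - 268*q^5 + 141*q^4 + 405*q^3 - 165*q^2 + 450*q - 270)/(8*q^12 + 60*q^11 + 186*q^10 + 233*q^9 - 9*q^8 - 171*q^7 + 369*q^6 + 486*q^5 - 378*q^4 - 324*q^3 + 972*q^2 - 648*q + 216)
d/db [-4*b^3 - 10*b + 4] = -12*b^2 - 10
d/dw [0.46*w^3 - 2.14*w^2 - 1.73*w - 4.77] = 1.38*w^2 - 4.28*w - 1.73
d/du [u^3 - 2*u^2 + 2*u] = 3*u^2 - 4*u + 2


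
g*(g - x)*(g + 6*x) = g^3 + 5*g^2*x - 6*g*x^2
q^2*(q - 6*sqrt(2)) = q^3 - 6*sqrt(2)*q^2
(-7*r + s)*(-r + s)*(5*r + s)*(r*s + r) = 35*r^4*s + 35*r^4 - 33*r^3*s^2 - 33*r^3*s - 3*r^2*s^3 - 3*r^2*s^2 + r*s^4 + r*s^3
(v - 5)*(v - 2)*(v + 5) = v^3 - 2*v^2 - 25*v + 50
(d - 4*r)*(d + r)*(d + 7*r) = d^3 + 4*d^2*r - 25*d*r^2 - 28*r^3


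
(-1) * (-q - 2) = q + 2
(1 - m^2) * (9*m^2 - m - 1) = -9*m^4 + m^3 + 10*m^2 - m - 1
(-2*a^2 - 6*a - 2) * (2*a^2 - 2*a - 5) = -4*a^4 - 8*a^3 + 18*a^2 + 34*a + 10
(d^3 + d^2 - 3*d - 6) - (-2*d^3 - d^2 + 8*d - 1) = 3*d^3 + 2*d^2 - 11*d - 5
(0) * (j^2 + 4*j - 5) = 0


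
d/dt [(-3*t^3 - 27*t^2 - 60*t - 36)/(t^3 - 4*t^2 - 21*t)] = 3*(13*t^4 + 82*t^3 + 145*t^2 - 96*t - 252)/(t^2*(t^4 - 8*t^3 - 26*t^2 + 168*t + 441))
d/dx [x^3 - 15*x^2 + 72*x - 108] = 3*x^2 - 30*x + 72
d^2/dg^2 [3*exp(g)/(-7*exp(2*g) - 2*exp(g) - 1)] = (-147*exp(4*g) + 42*exp(3*g) + 126*exp(2*g) + 6*exp(g) - 3)*exp(g)/(343*exp(6*g) + 294*exp(5*g) + 231*exp(4*g) + 92*exp(3*g) + 33*exp(2*g) + 6*exp(g) + 1)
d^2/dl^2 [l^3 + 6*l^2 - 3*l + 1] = 6*l + 12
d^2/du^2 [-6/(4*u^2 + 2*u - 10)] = 6*(4*u^2 + 2*u - (4*u + 1)^2 - 10)/(2*u^2 + u - 5)^3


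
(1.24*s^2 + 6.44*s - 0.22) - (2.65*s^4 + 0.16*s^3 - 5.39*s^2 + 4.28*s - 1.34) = -2.65*s^4 - 0.16*s^3 + 6.63*s^2 + 2.16*s + 1.12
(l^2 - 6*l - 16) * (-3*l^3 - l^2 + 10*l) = -3*l^5 + 17*l^4 + 64*l^3 - 44*l^2 - 160*l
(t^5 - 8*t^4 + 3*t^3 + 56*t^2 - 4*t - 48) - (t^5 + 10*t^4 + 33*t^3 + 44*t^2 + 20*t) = -18*t^4 - 30*t^3 + 12*t^2 - 24*t - 48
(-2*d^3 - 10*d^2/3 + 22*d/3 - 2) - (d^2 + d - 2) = -2*d^3 - 13*d^2/3 + 19*d/3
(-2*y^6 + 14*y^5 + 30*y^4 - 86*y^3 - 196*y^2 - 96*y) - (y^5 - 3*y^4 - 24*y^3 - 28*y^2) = -2*y^6 + 13*y^5 + 33*y^4 - 62*y^3 - 168*y^2 - 96*y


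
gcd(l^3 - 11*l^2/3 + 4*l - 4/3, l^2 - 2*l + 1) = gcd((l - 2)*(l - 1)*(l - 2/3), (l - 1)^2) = l - 1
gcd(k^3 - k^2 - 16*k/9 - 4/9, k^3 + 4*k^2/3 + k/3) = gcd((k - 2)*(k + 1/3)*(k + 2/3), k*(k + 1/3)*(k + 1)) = k + 1/3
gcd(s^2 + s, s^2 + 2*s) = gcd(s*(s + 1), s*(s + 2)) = s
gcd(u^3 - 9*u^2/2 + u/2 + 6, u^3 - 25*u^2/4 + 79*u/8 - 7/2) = u - 4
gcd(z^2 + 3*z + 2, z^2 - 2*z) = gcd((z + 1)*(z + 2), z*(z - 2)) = 1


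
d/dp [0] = 0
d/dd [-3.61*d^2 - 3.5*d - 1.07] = -7.22*d - 3.5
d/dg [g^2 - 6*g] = 2*g - 6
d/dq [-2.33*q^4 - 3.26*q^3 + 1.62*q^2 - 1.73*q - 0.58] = -9.32*q^3 - 9.78*q^2 + 3.24*q - 1.73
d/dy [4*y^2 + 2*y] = 8*y + 2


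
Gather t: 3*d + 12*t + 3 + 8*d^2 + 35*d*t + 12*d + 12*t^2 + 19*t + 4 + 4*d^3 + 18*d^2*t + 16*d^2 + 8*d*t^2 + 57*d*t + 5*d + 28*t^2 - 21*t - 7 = 4*d^3 + 24*d^2 + 20*d + t^2*(8*d + 40) + t*(18*d^2 + 92*d + 10)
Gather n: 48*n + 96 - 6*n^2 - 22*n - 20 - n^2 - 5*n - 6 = -7*n^2 + 21*n + 70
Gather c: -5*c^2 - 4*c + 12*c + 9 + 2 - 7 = -5*c^2 + 8*c + 4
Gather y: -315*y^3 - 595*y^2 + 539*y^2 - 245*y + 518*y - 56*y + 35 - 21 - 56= -315*y^3 - 56*y^2 + 217*y - 42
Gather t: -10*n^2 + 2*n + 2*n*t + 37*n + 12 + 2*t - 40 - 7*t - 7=-10*n^2 + 39*n + t*(2*n - 5) - 35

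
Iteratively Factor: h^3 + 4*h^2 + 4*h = (h)*(h^2 + 4*h + 4) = h*(h + 2)*(h + 2)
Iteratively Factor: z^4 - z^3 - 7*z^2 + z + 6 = (z - 1)*(z^3 - 7*z - 6) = (z - 3)*(z - 1)*(z^2 + 3*z + 2) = (z - 3)*(z - 1)*(z + 1)*(z + 2)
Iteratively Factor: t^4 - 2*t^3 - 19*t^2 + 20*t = (t - 1)*(t^3 - t^2 - 20*t) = t*(t - 1)*(t^2 - t - 20) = t*(t - 5)*(t - 1)*(t + 4)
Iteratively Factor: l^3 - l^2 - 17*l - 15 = (l + 3)*(l^2 - 4*l - 5) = (l + 1)*(l + 3)*(l - 5)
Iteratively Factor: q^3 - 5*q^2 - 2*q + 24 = (q - 4)*(q^2 - q - 6) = (q - 4)*(q + 2)*(q - 3)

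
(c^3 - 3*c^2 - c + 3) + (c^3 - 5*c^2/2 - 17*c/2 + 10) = 2*c^3 - 11*c^2/2 - 19*c/2 + 13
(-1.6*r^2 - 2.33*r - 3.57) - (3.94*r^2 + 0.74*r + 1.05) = -5.54*r^2 - 3.07*r - 4.62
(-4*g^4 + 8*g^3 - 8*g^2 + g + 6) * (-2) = 8*g^4 - 16*g^3 + 16*g^2 - 2*g - 12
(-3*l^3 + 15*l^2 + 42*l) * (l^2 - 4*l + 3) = -3*l^5 + 27*l^4 - 27*l^3 - 123*l^2 + 126*l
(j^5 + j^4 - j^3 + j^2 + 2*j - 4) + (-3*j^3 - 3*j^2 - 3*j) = j^5 + j^4 - 4*j^3 - 2*j^2 - j - 4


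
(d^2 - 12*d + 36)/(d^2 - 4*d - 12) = (d - 6)/(d + 2)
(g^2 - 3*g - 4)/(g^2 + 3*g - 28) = (g + 1)/(g + 7)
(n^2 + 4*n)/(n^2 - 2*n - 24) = n/(n - 6)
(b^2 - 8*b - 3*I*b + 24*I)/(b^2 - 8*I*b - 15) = (b - 8)/(b - 5*I)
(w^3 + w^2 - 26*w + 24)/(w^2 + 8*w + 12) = (w^2 - 5*w + 4)/(w + 2)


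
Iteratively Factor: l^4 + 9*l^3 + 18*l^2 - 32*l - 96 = (l + 3)*(l^3 + 6*l^2 - 32) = (l - 2)*(l + 3)*(l^2 + 8*l + 16) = (l - 2)*(l + 3)*(l + 4)*(l + 4)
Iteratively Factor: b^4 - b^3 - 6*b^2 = (b)*(b^3 - b^2 - 6*b) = b*(b + 2)*(b^2 - 3*b) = b^2*(b + 2)*(b - 3)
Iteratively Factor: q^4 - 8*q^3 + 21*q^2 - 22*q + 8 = (q - 2)*(q^3 - 6*q^2 + 9*q - 4) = (q - 2)*(q - 1)*(q^2 - 5*q + 4) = (q - 4)*(q - 2)*(q - 1)*(q - 1)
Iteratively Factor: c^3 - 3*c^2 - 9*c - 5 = (c + 1)*(c^2 - 4*c - 5) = (c - 5)*(c + 1)*(c + 1)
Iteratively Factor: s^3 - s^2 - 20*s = (s + 4)*(s^2 - 5*s) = s*(s + 4)*(s - 5)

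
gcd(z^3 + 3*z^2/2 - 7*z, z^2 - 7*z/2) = z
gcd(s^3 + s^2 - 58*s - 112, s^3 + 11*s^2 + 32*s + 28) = s^2 + 9*s + 14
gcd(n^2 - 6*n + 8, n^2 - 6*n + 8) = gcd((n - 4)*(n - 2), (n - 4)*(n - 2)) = n^2 - 6*n + 8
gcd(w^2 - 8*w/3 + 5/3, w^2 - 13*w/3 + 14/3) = 1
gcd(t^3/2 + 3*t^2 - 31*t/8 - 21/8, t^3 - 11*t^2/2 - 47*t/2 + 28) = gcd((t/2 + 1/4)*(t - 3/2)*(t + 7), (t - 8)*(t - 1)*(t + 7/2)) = 1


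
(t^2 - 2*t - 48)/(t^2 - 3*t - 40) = (t + 6)/(t + 5)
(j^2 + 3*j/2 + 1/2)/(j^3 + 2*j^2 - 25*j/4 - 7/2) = 2*(j + 1)/(2*j^2 + 3*j - 14)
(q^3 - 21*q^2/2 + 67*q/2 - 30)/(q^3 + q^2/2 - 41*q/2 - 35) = (2*q^2 - 11*q + 12)/(2*q^2 + 11*q + 14)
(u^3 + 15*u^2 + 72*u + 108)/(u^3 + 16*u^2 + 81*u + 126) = (u + 6)/(u + 7)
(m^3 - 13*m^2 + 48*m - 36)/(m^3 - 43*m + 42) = (m - 6)/(m + 7)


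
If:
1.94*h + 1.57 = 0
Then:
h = -0.81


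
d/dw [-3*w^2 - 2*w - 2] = -6*w - 2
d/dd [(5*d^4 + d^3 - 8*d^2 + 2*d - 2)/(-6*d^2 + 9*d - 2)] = (-60*d^5 + 129*d^4 - 22*d^3 - 66*d^2 + 8*d + 14)/(36*d^4 - 108*d^3 + 105*d^2 - 36*d + 4)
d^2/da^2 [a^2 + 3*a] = 2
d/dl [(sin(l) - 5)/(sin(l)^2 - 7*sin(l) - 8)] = (10*sin(l) + cos(l)^2 - 44)*cos(l)/((sin(l) - 8)^2*(sin(l) + 1)^2)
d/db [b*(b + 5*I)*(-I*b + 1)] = -3*I*b^2 + 12*b + 5*I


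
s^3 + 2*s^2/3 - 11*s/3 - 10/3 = (s - 2)*(s + 1)*(s + 5/3)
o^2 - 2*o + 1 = (o - 1)^2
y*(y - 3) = y^2 - 3*y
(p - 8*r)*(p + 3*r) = p^2 - 5*p*r - 24*r^2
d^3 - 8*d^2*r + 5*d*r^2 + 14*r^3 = (d - 7*r)*(d - 2*r)*(d + r)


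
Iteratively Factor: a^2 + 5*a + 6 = (a + 3)*(a + 2)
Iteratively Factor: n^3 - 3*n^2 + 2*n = (n)*(n^2 - 3*n + 2) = n*(n - 2)*(n - 1)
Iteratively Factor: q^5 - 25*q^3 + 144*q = (q - 3)*(q^4 + 3*q^3 - 16*q^2 - 48*q) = (q - 4)*(q - 3)*(q^3 + 7*q^2 + 12*q) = q*(q - 4)*(q - 3)*(q^2 + 7*q + 12) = q*(q - 4)*(q - 3)*(q + 3)*(q + 4)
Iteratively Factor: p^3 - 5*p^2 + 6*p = (p)*(p^2 - 5*p + 6) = p*(p - 3)*(p - 2)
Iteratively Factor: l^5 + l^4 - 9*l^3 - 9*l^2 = (l + 1)*(l^4 - 9*l^2) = l*(l + 1)*(l^3 - 9*l) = l*(l + 1)*(l + 3)*(l^2 - 3*l) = l*(l - 3)*(l + 1)*(l + 3)*(l)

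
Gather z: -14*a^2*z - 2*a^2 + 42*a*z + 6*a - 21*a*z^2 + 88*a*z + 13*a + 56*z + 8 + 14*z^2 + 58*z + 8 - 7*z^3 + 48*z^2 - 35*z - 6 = -2*a^2 + 19*a - 7*z^3 + z^2*(62 - 21*a) + z*(-14*a^2 + 130*a + 79) + 10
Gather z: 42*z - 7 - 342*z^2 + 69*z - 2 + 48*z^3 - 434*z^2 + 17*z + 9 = 48*z^3 - 776*z^2 + 128*z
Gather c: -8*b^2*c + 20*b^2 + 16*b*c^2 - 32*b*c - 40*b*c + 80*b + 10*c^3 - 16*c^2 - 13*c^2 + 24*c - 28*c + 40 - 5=20*b^2 + 80*b + 10*c^3 + c^2*(16*b - 29) + c*(-8*b^2 - 72*b - 4) + 35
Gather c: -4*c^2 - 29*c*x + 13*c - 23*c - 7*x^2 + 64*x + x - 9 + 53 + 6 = -4*c^2 + c*(-29*x - 10) - 7*x^2 + 65*x + 50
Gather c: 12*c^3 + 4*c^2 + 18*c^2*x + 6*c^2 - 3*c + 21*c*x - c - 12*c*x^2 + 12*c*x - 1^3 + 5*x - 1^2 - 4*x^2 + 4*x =12*c^3 + c^2*(18*x + 10) + c*(-12*x^2 + 33*x - 4) - 4*x^2 + 9*x - 2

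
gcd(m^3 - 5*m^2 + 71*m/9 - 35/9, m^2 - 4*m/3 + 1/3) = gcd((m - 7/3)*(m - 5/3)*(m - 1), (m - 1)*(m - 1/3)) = m - 1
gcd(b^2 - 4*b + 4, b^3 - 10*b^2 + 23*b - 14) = b - 2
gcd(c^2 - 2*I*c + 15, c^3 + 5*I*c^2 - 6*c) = c + 3*I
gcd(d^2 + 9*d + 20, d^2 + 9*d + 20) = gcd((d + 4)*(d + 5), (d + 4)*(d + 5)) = d^2 + 9*d + 20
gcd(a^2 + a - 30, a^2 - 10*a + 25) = a - 5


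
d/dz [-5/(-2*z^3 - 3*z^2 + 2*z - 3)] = 10*(-3*z^2 - 3*z + 1)/(2*z^3 + 3*z^2 - 2*z + 3)^2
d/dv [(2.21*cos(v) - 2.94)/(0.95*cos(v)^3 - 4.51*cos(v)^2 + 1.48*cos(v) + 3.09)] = (4.199*cos(v)^3 - 18.3461*cos(v)^2 + 26.5188*cos(v) - 11.1801)*sin(v)/(0.9025*cos(v)^6 - 8.569*cos(v)^5 + 23.1521*cos(v)^4 - 7.4786*cos(v)^3 - 25.6814*cos(v)^2 + 9.1464*cos(v) + 9.5481)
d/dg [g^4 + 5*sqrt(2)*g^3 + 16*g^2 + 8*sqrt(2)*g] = 4*g^3 + 15*sqrt(2)*g^2 + 32*g + 8*sqrt(2)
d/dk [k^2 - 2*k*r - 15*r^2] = 2*k - 2*r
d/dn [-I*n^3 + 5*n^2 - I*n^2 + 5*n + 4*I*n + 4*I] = -3*I*n^2 + 2*n*(5 - I) + 5 + 4*I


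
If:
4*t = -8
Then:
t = -2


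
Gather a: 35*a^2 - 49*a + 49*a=35*a^2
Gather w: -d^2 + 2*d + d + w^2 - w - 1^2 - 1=-d^2 + 3*d + w^2 - w - 2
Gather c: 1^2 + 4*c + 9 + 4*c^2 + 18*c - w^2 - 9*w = 4*c^2 + 22*c - w^2 - 9*w + 10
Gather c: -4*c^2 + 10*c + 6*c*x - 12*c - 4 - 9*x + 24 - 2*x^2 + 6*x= -4*c^2 + c*(6*x - 2) - 2*x^2 - 3*x + 20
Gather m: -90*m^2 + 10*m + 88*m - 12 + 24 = -90*m^2 + 98*m + 12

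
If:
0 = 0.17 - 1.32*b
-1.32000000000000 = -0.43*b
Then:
No Solution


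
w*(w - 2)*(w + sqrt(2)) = w^3 - 2*w^2 + sqrt(2)*w^2 - 2*sqrt(2)*w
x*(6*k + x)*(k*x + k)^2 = 6*k^3*x^3 + 12*k^3*x^2 + 6*k^3*x + k^2*x^4 + 2*k^2*x^3 + k^2*x^2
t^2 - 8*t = t*(t - 8)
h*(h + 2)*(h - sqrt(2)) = h^3 - sqrt(2)*h^2 + 2*h^2 - 2*sqrt(2)*h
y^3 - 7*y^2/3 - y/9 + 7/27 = (y - 7/3)*(y - 1/3)*(y + 1/3)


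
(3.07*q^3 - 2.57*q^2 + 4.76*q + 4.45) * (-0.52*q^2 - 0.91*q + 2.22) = -1.5964*q^5 - 1.4573*q^4 + 6.6789*q^3 - 12.351*q^2 + 6.5177*q + 9.879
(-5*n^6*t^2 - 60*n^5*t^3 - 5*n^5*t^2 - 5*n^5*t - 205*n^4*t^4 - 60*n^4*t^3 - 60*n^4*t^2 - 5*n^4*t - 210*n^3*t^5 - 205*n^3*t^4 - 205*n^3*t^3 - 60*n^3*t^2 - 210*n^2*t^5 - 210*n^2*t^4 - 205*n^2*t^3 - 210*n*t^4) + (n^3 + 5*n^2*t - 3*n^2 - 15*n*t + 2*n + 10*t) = -5*n^6*t^2 - 60*n^5*t^3 - 5*n^5*t^2 - 5*n^5*t - 205*n^4*t^4 - 60*n^4*t^3 - 60*n^4*t^2 - 5*n^4*t - 210*n^3*t^5 - 205*n^3*t^4 - 205*n^3*t^3 - 60*n^3*t^2 + n^3 - 210*n^2*t^5 - 210*n^2*t^4 - 205*n^2*t^3 + 5*n^2*t - 3*n^2 - 210*n*t^4 - 15*n*t + 2*n + 10*t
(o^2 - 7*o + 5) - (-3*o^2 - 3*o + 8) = 4*o^2 - 4*o - 3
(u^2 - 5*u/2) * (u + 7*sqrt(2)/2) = u^3 - 5*u^2/2 + 7*sqrt(2)*u^2/2 - 35*sqrt(2)*u/4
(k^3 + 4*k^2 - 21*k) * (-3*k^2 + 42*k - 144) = -3*k^5 + 30*k^4 + 87*k^3 - 1458*k^2 + 3024*k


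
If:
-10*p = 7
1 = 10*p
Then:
No Solution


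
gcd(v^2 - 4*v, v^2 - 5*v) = v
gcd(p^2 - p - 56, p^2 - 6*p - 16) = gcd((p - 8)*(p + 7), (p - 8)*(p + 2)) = p - 8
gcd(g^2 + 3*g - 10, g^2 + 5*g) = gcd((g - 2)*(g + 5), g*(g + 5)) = g + 5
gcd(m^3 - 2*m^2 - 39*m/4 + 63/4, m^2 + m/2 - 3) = m - 3/2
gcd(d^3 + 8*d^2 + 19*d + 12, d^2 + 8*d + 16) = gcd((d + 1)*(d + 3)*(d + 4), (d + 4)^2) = d + 4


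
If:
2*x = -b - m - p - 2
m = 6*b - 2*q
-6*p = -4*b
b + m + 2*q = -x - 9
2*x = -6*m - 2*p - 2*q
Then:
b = -62/55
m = 346/165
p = -124/165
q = -731/165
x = -61/55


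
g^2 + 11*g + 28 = (g + 4)*(g + 7)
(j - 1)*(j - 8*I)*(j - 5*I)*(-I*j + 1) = -I*j^4 - 12*j^3 + I*j^3 + 12*j^2 + 27*I*j^2 - 40*j - 27*I*j + 40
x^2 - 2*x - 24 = (x - 6)*(x + 4)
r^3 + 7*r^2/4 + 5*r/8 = r*(r + 1/2)*(r + 5/4)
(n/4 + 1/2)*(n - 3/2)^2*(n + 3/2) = n^4/4 + n^3/8 - 21*n^2/16 - 9*n/32 + 27/16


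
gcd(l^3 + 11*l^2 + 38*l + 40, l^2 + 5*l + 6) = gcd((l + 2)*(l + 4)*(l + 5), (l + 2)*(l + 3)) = l + 2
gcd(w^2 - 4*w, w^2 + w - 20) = w - 4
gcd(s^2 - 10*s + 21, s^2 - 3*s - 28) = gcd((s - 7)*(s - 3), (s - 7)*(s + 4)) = s - 7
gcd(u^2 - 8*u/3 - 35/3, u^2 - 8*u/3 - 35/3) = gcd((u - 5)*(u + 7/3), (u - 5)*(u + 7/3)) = u^2 - 8*u/3 - 35/3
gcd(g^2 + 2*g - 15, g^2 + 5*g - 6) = 1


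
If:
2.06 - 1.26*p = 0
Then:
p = 1.63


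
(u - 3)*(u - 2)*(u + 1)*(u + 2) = u^4 - 2*u^3 - 7*u^2 + 8*u + 12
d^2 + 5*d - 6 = (d - 1)*(d + 6)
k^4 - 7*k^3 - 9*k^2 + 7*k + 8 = (k - 8)*(k - 1)*(k + 1)^2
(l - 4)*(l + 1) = l^2 - 3*l - 4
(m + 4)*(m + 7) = m^2 + 11*m + 28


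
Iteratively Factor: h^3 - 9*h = (h + 3)*(h^2 - 3*h) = (h - 3)*(h + 3)*(h)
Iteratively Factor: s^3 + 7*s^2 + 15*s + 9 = (s + 3)*(s^2 + 4*s + 3) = (s + 3)^2*(s + 1)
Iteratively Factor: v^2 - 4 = (v + 2)*(v - 2)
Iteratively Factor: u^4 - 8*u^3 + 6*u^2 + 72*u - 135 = (u + 3)*(u^3 - 11*u^2 + 39*u - 45) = (u - 5)*(u + 3)*(u^2 - 6*u + 9) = (u - 5)*(u - 3)*(u + 3)*(u - 3)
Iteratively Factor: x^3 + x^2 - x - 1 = (x + 1)*(x^2 - 1) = (x + 1)^2*(x - 1)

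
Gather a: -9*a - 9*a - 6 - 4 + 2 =-18*a - 8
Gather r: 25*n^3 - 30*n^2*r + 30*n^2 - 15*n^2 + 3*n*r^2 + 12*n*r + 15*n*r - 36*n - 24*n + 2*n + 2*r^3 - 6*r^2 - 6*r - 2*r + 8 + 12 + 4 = 25*n^3 + 15*n^2 - 58*n + 2*r^3 + r^2*(3*n - 6) + r*(-30*n^2 + 27*n - 8) + 24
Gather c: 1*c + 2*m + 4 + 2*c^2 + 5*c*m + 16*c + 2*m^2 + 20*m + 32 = 2*c^2 + c*(5*m + 17) + 2*m^2 + 22*m + 36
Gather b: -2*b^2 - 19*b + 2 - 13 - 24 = -2*b^2 - 19*b - 35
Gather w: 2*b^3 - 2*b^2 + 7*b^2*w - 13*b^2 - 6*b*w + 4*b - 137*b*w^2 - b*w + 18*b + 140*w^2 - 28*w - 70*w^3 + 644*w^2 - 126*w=2*b^3 - 15*b^2 + 22*b - 70*w^3 + w^2*(784 - 137*b) + w*(7*b^2 - 7*b - 154)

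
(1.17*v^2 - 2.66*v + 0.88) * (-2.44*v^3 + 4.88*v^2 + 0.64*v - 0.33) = -2.8548*v^5 + 12.2*v^4 - 14.3792*v^3 + 2.2059*v^2 + 1.441*v - 0.2904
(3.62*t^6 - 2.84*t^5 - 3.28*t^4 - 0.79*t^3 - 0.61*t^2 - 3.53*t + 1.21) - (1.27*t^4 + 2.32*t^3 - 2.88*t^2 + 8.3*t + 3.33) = 3.62*t^6 - 2.84*t^5 - 4.55*t^4 - 3.11*t^3 + 2.27*t^2 - 11.83*t - 2.12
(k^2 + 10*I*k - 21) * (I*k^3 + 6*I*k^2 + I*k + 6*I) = I*k^5 - 10*k^4 + 6*I*k^4 - 60*k^3 - 20*I*k^3 - 10*k^2 - 120*I*k^2 - 60*k - 21*I*k - 126*I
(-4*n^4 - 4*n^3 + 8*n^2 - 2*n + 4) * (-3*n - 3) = 12*n^5 + 24*n^4 - 12*n^3 - 18*n^2 - 6*n - 12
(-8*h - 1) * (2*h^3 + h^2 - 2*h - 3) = -16*h^4 - 10*h^3 + 15*h^2 + 26*h + 3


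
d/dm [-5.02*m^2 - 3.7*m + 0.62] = -10.04*m - 3.7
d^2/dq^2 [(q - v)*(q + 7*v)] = 2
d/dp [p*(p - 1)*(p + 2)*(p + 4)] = 4*p^3 + 15*p^2 + 4*p - 8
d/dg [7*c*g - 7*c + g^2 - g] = 7*c + 2*g - 1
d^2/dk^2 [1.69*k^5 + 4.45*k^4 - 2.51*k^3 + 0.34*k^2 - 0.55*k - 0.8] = 33.8*k^3 + 53.4*k^2 - 15.06*k + 0.68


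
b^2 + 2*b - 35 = (b - 5)*(b + 7)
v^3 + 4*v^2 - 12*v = v*(v - 2)*(v + 6)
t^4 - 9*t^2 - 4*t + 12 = (t - 3)*(t - 1)*(t + 2)^2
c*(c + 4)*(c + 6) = c^3 + 10*c^2 + 24*c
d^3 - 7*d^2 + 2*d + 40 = (d - 5)*(d - 4)*(d + 2)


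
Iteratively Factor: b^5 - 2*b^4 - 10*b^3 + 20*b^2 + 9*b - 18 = (b - 1)*(b^4 - b^3 - 11*b^2 + 9*b + 18) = (b - 1)*(b + 3)*(b^3 - 4*b^2 + b + 6) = (b - 3)*(b - 1)*(b + 3)*(b^2 - b - 2) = (b - 3)*(b - 1)*(b + 1)*(b + 3)*(b - 2)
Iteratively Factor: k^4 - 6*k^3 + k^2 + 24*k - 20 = (k - 2)*(k^3 - 4*k^2 - 7*k + 10) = (k - 5)*(k - 2)*(k^2 + k - 2) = (k - 5)*(k - 2)*(k + 2)*(k - 1)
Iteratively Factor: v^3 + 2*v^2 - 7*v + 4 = (v - 1)*(v^2 + 3*v - 4) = (v - 1)*(v + 4)*(v - 1)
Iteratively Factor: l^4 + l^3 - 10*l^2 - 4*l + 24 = (l + 2)*(l^3 - l^2 - 8*l + 12) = (l - 2)*(l + 2)*(l^2 + l - 6) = (l - 2)*(l + 2)*(l + 3)*(l - 2)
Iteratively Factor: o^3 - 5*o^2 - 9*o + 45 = (o - 5)*(o^2 - 9) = (o - 5)*(o - 3)*(o + 3)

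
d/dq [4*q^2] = 8*q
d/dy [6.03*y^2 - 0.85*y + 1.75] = 12.06*y - 0.85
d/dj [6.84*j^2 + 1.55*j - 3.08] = 13.68*j + 1.55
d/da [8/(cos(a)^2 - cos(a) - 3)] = 8*(2*cos(a) - 1)*sin(a)/(sin(a)^2 + cos(a) + 2)^2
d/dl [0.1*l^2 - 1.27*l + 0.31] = 0.2*l - 1.27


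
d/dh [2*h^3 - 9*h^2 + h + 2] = 6*h^2 - 18*h + 1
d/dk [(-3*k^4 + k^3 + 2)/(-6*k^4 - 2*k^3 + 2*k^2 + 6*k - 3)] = (12*k^6 - 12*k^5 - 52*k^4 + 96*k^3 + 3*k^2 - 8*k - 12)/(36*k^8 + 24*k^7 - 20*k^6 - 80*k^5 + 16*k^4 + 36*k^3 + 24*k^2 - 36*k + 9)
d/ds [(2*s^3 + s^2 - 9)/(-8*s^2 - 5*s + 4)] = (-16*s^4 - 20*s^3 + 19*s^2 - 136*s - 45)/(64*s^4 + 80*s^3 - 39*s^2 - 40*s + 16)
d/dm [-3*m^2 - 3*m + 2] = -6*m - 3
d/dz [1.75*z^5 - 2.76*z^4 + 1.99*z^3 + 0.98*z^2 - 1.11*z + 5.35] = 8.75*z^4 - 11.04*z^3 + 5.97*z^2 + 1.96*z - 1.11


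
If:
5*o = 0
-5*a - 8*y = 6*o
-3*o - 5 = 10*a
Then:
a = -1/2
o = 0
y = 5/16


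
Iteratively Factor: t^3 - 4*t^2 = (t)*(t^2 - 4*t) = t*(t - 4)*(t)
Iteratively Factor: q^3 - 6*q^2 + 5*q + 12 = (q - 4)*(q^2 - 2*q - 3) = (q - 4)*(q + 1)*(q - 3)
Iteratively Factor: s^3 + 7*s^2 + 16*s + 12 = (s + 2)*(s^2 + 5*s + 6) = (s + 2)^2*(s + 3)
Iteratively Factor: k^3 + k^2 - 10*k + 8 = (k - 1)*(k^2 + 2*k - 8) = (k - 1)*(k + 4)*(k - 2)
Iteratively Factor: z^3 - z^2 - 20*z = (z)*(z^2 - z - 20) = z*(z + 4)*(z - 5)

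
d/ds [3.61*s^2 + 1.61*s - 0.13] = 7.22*s + 1.61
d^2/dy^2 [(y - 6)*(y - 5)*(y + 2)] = 6*y - 18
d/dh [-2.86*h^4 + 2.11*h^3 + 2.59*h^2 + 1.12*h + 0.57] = -11.44*h^3 + 6.33*h^2 + 5.18*h + 1.12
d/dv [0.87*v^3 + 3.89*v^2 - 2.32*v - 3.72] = 2.61*v^2 + 7.78*v - 2.32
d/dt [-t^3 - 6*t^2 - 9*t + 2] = -3*t^2 - 12*t - 9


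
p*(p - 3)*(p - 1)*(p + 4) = p^4 - 13*p^2 + 12*p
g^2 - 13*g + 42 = (g - 7)*(g - 6)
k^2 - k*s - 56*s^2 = (k - 8*s)*(k + 7*s)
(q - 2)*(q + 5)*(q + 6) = q^3 + 9*q^2 + 8*q - 60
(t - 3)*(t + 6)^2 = t^3 + 9*t^2 - 108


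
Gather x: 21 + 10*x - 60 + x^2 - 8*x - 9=x^2 + 2*x - 48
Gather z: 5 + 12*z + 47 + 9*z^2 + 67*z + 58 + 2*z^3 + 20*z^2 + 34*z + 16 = 2*z^3 + 29*z^2 + 113*z + 126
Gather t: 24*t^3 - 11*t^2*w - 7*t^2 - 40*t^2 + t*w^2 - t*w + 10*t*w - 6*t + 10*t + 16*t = 24*t^3 + t^2*(-11*w - 47) + t*(w^2 + 9*w + 20)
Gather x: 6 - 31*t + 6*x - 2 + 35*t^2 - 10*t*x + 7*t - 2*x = 35*t^2 - 24*t + x*(4 - 10*t) + 4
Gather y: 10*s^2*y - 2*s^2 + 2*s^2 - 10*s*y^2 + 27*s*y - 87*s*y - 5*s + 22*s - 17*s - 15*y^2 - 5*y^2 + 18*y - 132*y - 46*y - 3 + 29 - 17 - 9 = y^2*(-10*s - 20) + y*(10*s^2 - 60*s - 160)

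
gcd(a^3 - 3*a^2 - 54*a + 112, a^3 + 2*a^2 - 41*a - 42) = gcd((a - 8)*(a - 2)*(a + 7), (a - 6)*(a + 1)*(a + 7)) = a + 7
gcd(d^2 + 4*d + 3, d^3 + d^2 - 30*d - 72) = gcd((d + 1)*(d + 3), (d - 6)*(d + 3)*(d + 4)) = d + 3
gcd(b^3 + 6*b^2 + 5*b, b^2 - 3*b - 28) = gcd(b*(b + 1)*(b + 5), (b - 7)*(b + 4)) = 1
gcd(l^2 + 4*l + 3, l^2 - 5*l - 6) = l + 1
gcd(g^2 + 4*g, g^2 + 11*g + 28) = g + 4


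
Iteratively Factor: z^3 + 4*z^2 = (z)*(z^2 + 4*z) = z*(z + 4)*(z)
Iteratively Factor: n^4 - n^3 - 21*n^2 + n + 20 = (n + 1)*(n^3 - 2*n^2 - 19*n + 20) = (n + 1)*(n + 4)*(n^2 - 6*n + 5) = (n - 5)*(n + 1)*(n + 4)*(n - 1)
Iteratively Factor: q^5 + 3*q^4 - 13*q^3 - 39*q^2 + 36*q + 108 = (q - 2)*(q^4 + 5*q^3 - 3*q^2 - 45*q - 54) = (q - 2)*(q + 3)*(q^3 + 2*q^2 - 9*q - 18) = (q - 2)*(q + 2)*(q + 3)*(q^2 - 9) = (q - 3)*(q - 2)*(q + 2)*(q + 3)*(q + 3)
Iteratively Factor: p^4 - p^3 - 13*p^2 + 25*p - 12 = (p - 1)*(p^3 - 13*p + 12) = (p - 1)^2*(p^2 + p - 12) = (p - 3)*(p - 1)^2*(p + 4)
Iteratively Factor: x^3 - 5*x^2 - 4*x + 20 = (x + 2)*(x^2 - 7*x + 10) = (x - 5)*(x + 2)*(x - 2)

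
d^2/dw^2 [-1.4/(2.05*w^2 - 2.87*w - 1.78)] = (-11.767*w^2 + 16.4738*w + 1.4*(4.1*w - 2.87)*(8.2*w - 5.74) + 10.2172)/(-2.05*w^2 + 2.87*w + 1.78)^3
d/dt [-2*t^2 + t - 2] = 1 - 4*t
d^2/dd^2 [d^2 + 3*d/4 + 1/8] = 2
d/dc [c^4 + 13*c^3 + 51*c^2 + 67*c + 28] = 4*c^3 + 39*c^2 + 102*c + 67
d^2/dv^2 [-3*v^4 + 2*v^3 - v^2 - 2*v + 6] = -36*v^2 + 12*v - 2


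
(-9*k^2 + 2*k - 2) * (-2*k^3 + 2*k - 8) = 18*k^5 - 4*k^4 - 14*k^3 + 76*k^2 - 20*k + 16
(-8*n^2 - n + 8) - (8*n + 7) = -8*n^2 - 9*n + 1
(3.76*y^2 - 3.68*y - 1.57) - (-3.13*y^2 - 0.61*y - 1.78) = 6.89*y^2 - 3.07*y + 0.21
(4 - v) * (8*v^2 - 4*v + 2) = -8*v^3 + 36*v^2 - 18*v + 8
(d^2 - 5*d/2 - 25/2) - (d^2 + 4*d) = -13*d/2 - 25/2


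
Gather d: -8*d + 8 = 8 - 8*d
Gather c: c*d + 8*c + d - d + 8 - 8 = c*(d + 8)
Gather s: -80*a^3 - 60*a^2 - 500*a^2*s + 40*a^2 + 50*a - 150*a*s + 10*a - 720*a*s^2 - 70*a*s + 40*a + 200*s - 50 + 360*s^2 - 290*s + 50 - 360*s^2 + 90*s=-80*a^3 - 20*a^2 - 720*a*s^2 + 100*a + s*(-500*a^2 - 220*a)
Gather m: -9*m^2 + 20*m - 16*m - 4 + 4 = -9*m^2 + 4*m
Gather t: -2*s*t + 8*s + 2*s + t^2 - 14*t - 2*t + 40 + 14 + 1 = 10*s + t^2 + t*(-2*s - 16) + 55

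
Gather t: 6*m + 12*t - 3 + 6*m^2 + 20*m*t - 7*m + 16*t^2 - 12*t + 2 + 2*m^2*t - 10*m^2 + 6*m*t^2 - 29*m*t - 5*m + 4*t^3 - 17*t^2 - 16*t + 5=-4*m^2 - 6*m + 4*t^3 + t^2*(6*m - 1) + t*(2*m^2 - 9*m - 16) + 4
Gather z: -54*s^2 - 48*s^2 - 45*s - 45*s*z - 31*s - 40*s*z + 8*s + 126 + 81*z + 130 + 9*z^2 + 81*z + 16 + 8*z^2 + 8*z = -102*s^2 - 68*s + 17*z^2 + z*(170 - 85*s) + 272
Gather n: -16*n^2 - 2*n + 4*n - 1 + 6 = -16*n^2 + 2*n + 5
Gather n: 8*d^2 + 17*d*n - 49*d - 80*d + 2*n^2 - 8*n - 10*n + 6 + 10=8*d^2 - 129*d + 2*n^2 + n*(17*d - 18) + 16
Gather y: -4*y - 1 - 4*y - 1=-8*y - 2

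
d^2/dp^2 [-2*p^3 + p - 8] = -12*p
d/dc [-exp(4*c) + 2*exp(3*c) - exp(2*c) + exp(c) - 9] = (-4*exp(3*c) + 6*exp(2*c) - 2*exp(c) + 1)*exp(c)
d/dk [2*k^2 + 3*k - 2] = 4*k + 3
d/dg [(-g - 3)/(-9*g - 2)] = -25/(9*g + 2)^2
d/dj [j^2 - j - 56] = 2*j - 1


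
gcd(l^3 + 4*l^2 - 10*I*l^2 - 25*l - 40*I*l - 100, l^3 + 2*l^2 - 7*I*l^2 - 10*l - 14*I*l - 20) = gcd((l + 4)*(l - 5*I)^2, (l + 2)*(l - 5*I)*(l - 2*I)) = l - 5*I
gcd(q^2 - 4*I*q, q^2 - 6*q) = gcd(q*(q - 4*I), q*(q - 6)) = q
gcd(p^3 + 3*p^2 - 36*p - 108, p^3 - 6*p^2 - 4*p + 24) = p - 6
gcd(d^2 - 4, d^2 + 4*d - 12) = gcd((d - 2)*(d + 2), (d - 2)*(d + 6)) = d - 2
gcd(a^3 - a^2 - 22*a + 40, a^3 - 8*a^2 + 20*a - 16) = a^2 - 6*a + 8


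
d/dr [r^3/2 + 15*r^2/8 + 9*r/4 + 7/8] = 3*r^2/2 + 15*r/4 + 9/4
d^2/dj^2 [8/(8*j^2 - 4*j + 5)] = 128*(-8*j^2 + 4*j + 2*(4*j - 1)^2 - 5)/(8*j^2 - 4*j + 5)^3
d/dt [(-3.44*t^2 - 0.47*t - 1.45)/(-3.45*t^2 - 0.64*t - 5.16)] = (0.580100000000001*t^2 + 25.4958*t + 1.4972)/(11.9025*t^4 + 4.416*t^3 + 36.0136*t^2 + 6.6048*t + 26.6256)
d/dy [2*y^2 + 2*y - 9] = 4*y + 2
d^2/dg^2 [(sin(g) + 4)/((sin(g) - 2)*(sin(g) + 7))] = (-sin(g)^5 - 11*sin(g)^4 - 142*sin(g)^3 - 370*sin(g)^2 - 272*sin(g) + 452)/((sin(g) - 2)^3*(sin(g) + 7)^3)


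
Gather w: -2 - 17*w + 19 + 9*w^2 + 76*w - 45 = 9*w^2 + 59*w - 28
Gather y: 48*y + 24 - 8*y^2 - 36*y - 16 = -8*y^2 + 12*y + 8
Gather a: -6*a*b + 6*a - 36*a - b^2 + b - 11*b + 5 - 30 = a*(-6*b - 30) - b^2 - 10*b - 25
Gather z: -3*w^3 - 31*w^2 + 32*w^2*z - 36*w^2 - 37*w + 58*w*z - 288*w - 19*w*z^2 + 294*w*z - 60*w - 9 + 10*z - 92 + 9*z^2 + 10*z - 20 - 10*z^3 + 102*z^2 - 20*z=-3*w^3 - 67*w^2 - 385*w - 10*z^3 + z^2*(111 - 19*w) + z*(32*w^2 + 352*w) - 121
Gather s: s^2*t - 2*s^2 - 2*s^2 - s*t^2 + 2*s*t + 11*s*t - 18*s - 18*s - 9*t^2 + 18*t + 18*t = s^2*(t - 4) + s*(-t^2 + 13*t - 36) - 9*t^2 + 36*t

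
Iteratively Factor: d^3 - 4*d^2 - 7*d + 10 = (d - 5)*(d^2 + d - 2) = (d - 5)*(d - 1)*(d + 2)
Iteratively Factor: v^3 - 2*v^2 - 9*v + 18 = (v + 3)*(v^2 - 5*v + 6) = (v - 2)*(v + 3)*(v - 3)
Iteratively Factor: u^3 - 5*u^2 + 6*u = (u)*(u^2 - 5*u + 6) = u*(u - 3)*(u - 2)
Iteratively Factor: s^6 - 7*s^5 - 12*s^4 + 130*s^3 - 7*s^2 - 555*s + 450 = (s - 2)*(s^5 - 5*s^4 - 22*s^3 + 86*s^2 + 165*s - 225) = (s - 2)*(s + 3)*(s^4 - 8*s^3 + 2*s^2 + 80*s - 75) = (s - 2)*(s + 3)^2*(s^3 - 11*s^2 + 35*s - 25) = (s - 5)*(s - 2)*(s + 3)^2*(s^2 - 6*s + 5) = (s - 5)*(s - 2)*(s - 1)*(s + 3)^2*(s - 5)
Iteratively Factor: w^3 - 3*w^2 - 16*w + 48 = (w - 4)*(w^2 + w - 12) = (w - 4)*(w + 4)*(w - 3)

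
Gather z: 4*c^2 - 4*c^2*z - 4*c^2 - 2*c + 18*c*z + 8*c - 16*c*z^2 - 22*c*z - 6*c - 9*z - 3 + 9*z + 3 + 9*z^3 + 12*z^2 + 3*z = 9*z^3 + z^2*(12 - 16*c) + z*(-4*c^2 - 4*c + 3)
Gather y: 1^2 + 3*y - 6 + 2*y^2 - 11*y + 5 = 2*y^2 - 8*y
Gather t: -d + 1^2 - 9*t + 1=-d - 9*t + 2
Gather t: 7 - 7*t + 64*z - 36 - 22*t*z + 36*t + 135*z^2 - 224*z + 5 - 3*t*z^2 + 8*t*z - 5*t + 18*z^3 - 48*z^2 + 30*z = t*(-3*z^2 - 14*z + 24) + 18*z^3 + 87*z^2 - 130*z - 24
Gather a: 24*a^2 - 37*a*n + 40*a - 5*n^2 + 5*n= 24*a^2 + a*(40 - 37*n) - 5*n^2 + 5*n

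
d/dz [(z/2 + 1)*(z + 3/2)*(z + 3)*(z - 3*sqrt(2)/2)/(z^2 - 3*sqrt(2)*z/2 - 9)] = (8*z^5 - 24*sqrt(2)*z^4 + 26*z^4 - 78*sqrt(2)*z^3 - 108*z^3 - 621*z^2 + 162*sqrt(2)*z^2 - 972*z + 810*sqrt(2)*z - 486 + 729*sqrt(2))/(4*(2*z^4 - 6*sqrt(2)*z^3 - 27*z^2 + 54*sqrt(2)*z + 162))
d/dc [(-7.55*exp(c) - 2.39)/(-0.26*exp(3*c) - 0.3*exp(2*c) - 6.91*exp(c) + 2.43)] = (-(7.55*exp(c) + 2.39)*(0.78*exp(2*c) + 0.6*exp(c) + 6.91) + 1.963*exp(3*c) + 2.265*exp(2*c) + 52.1705*exp(c) - 18.3465)*exp(c)/(0.26*exp(3*c) + 0.3*exp(2*c) + 6.91*exp(c) - 2.43)^2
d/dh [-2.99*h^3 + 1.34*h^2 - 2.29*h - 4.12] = -8.97*h^2 + 2.68*h - 2.29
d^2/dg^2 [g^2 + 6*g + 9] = 2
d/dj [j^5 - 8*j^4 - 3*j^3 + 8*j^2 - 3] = j*(5*j^3 - 32*j^2 - 9*j + 16)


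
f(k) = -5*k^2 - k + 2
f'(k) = -10*k - 1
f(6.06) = -187.68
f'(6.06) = -61.60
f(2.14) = -23.04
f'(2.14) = -22.40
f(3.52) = -63.47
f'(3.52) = -36.20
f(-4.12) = -78.75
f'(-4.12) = 40.20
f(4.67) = -111.71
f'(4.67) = -47.70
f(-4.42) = -91.26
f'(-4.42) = 43.20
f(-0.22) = 1.98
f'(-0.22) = 1.20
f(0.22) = 1.54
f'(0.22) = -3.20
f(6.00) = -184.00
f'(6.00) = -61.00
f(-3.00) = -40.00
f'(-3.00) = 29.00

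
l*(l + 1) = l^2 + l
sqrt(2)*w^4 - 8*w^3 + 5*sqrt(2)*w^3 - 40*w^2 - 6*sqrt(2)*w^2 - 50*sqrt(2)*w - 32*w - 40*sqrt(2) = (w + 4)*(w - 5*sqrt(2))*(w + sqrt(2))*(sqrt(2)*w + sqrt(2))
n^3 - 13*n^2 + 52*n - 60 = (n - 6)*(n - 5)*(n - 2)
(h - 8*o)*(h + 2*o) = h^2 - 6*h*o - 16*o^2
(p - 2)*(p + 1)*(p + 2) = p^3 + p^2 - 4*p - 4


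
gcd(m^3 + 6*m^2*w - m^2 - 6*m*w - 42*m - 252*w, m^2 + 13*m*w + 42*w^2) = m + 6*w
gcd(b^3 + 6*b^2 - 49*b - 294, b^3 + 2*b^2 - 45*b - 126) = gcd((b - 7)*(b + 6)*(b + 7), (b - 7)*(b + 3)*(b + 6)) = b^2 - b - 42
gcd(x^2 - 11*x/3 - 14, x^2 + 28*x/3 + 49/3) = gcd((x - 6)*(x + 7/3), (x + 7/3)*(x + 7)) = x + 7/3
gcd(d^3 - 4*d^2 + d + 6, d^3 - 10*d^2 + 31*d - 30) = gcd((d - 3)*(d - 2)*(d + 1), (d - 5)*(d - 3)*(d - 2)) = d^2 - 5*d + 6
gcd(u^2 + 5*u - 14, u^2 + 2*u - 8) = u - 2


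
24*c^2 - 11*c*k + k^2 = (-8*c + k)*(-3*c + k)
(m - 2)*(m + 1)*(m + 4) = m^3 + 3*m^2 - 6*m - 8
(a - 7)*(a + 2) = a^2 - 5*a - 14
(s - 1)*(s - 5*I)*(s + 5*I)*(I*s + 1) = I*s^4 + s^3 - I*s^3 - s^2 + 25*I*s^2 + 25*s - 25*I*s - 25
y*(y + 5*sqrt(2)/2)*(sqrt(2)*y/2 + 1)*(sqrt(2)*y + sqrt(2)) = y^4 + y^3 + 7*sqrt(2)*y^3/2 + 7*sqrt(2)*y^2/2 + 5*y^2 + 5*y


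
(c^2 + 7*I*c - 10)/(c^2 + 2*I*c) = (c + 5*I)/c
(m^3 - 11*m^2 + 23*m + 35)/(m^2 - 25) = (m^2 - 6*m - 7)/(m + 5)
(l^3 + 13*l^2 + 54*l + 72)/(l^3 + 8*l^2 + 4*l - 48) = (l + 3)/(l - 2)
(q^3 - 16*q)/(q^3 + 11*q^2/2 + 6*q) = 2*(q - 4)/(2*q + 3)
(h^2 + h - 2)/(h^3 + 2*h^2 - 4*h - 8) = (h - 1)/(h^2 - 4)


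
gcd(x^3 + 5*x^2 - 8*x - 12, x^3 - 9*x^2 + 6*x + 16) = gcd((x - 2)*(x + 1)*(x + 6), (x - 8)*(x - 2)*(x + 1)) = x^2 - x - 2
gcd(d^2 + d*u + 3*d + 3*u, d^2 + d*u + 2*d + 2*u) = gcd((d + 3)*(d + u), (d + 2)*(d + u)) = d + u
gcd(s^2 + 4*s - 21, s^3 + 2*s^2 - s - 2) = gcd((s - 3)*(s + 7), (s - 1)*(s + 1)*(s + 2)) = 1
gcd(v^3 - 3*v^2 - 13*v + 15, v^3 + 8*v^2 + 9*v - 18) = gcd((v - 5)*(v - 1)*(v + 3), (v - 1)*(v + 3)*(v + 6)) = v^2 + 2*v - 3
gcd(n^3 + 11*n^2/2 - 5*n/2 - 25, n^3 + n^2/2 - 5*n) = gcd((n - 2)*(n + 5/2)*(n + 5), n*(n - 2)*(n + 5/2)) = n^2 + n/2 - 5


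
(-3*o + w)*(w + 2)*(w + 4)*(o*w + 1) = -3*o^2*w^3 - 18*o^2*w^2 - 24*o^2*w + o*w^4 + 6*o*w^3 + 5*o*w^2 - 18*o*w - 24*o + w^3 + 6*w^2 + 8*w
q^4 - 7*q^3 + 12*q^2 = q^2*(q - 4)*(q - 3)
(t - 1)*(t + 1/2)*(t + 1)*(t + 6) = t^4 + 13*t^3/2 + 2*t^2 - 13*t/2 - 3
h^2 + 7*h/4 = h*(h + 7/4)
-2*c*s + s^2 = s*(-2*c + s)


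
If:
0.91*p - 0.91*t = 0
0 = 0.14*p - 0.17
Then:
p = 1.21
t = 1.21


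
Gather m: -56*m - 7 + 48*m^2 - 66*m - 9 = 48*m^2 - 122*m - 16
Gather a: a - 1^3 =a - 1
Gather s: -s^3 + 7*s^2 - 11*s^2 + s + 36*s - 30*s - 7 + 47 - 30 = -s^3 - 4*s^2 + 7*s + 10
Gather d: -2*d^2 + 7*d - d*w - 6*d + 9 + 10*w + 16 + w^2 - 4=-2*d^2 + d*(1 - w) + w^2 + 10*w + 21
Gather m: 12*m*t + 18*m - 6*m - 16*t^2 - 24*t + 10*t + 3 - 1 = m*(12*t + 12) - 16*t^2 - 14*t + 2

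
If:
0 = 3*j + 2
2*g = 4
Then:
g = 2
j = -2/3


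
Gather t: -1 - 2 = -3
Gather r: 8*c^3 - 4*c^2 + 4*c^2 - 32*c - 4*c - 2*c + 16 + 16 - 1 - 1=8*c^3 - 38*c + 30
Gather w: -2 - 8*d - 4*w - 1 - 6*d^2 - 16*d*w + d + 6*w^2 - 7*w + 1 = -6*d^2 - 7*d + 6*w^2 + w*(-16*d - 11) - 2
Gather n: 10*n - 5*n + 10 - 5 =5*n + 5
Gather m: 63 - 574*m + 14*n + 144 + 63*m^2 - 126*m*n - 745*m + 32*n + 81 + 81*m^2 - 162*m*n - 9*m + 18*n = 144*m^2 + m*(-288*n - 1328) + 64*n + 288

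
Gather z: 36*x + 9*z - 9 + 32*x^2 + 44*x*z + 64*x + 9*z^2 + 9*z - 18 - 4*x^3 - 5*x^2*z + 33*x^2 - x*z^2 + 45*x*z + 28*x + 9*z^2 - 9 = -4*x^3 + 65*x^2 + 128*x + z^2*(18 - x) + z*(-5*x^2 + 89*x + 18) - 36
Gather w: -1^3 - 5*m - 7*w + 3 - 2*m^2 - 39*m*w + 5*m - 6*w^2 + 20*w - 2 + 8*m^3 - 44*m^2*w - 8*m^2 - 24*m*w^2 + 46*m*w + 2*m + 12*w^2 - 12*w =8*m^3 - 10*m^2 + 2*m + w^2*(6 - 24*m) + w*(-44*m^2 + 7*m + 1)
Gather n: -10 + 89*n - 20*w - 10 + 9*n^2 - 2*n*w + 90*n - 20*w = 9*n^2 + n*(179 - 2*w) - 40*w - 20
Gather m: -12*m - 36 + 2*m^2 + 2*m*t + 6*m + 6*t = 2*m^2 + m*(2*t - 6) + 6*t - 36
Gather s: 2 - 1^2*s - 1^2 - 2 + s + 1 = 0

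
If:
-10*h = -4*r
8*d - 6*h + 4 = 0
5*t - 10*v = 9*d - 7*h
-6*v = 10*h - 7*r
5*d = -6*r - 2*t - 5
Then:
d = -247/473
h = -14/473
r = -35/473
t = -460/473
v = -35/946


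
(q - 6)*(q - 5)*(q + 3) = q^3 - 8*q^2 - 3*q + 90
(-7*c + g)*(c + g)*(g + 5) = -7*c^2*g - 35*c^2 - 6*c*g^2 - 30*c*g + g^3 + 5*g^2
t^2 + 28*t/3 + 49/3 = (t + 7/3)*(t + 7)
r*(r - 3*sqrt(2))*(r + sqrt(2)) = r^3 - 2*sqrt(2)*r^2 - 6*r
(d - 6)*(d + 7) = d^2 + d - 42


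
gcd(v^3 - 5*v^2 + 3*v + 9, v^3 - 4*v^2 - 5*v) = v + 1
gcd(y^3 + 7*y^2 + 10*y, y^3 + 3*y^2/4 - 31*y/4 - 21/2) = y + 2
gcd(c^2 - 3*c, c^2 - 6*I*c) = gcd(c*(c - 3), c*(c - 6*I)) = c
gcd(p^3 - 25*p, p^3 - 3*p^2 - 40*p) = p^2 + 5*p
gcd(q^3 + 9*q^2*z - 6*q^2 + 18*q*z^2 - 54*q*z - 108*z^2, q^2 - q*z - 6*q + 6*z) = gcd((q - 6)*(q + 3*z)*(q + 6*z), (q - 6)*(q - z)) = q - 6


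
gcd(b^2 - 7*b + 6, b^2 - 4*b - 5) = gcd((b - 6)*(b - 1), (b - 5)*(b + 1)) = 1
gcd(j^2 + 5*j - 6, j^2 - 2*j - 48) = j + 6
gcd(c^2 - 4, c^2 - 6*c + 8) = c - 2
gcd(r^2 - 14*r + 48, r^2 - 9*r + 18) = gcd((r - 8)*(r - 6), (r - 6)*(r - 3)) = r - 6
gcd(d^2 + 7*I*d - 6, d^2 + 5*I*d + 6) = d + 6*I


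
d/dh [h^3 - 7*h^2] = h*(3*h - 14)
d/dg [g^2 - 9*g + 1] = 2*g - 9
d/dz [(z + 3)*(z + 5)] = 2*z + 8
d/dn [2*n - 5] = 2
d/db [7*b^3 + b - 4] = 21*b^2 + 1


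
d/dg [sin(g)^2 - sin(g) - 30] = sin(2*g) - cos(g)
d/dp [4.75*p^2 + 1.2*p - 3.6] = 9.5*p + 1.2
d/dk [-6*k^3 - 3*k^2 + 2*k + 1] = -18*k^2 - 6*k + 2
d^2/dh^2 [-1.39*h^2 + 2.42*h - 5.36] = -2.78000000000000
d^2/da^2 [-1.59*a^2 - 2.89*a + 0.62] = -3.18000000000000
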